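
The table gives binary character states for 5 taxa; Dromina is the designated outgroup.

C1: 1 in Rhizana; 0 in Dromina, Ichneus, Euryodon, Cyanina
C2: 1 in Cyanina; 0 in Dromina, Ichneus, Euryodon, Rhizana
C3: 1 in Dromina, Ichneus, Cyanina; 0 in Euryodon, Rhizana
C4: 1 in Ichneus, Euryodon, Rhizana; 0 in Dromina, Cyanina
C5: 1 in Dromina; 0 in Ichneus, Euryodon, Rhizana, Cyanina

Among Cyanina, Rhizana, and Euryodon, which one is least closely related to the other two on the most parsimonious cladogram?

Cyanina

Character polarity is set by the outgroup: the derived state is whichever differs from the outgroup's state, so for C3, C5 the derived state is '0', and for the remaining characters it is '1'.
C1 (derived state '1') is unique to Rhizana (autapomorphy; uninformative for grouping).
C2 (derived state '1') is unique to Cyanina (autapomorphy; uninformative for grouping).
C3: derived state '0' in Euryodon and Rhizana only — synapomorphy for {Euryodon, Rhizana}.
C4 (derived state '1') is shared by Euryodon, Ichneus, and Rhizana — a synapomorphy uniting that clade.
All ingroup taxa share the derived state '0' for C5; it defines the ingroup but does not resolve relationships within it.
Most parsimonious ingroup topology: ((Ichneus,(Euryodon,Rhizana)),Cyanina).
Euryodon and Rhizana share a more recent common ancestor with each other than either does with Cyanina, so Cyanina is the least closely related of the three.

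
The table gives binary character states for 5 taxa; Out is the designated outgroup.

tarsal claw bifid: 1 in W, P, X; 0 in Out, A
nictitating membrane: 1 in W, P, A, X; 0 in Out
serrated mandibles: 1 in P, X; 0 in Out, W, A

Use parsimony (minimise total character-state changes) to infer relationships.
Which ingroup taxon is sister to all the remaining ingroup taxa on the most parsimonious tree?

A

The outgroup has state '0' for every character, so '1' is the derived state throughout.
tarsal claw bifid: derived state '1' in P, W, and X only — synapomorphy for {P, W, X}.
All ingroup taxa share the derived state '1' for nictitating membrane; it defines the ingroup but does not resolve relationships within it.
serrated mandibles (derived state '1') is shared by P and X — a synapomorphy uniting that clade.
Most parsimonious ingroup topology: ((W,(P,X)),A).
A is sister to the clade containing all other ingroup taxa, so it is the earliest-diverging (most basal) ingroup lineage.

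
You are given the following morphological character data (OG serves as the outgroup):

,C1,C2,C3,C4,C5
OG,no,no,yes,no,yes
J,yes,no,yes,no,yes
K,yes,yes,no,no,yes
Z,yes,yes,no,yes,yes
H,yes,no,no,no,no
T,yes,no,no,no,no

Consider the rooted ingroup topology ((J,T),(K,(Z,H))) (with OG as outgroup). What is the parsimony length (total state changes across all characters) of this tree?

8

Map each character onto ((J,T),(K,(Z,H))) (rooted by OG) and count the minimum state changes it requires (Fitch parsimony):
C1: 1; C2: 2; C3: 2; C4: 1; C5: 2.
Total tree length = 8.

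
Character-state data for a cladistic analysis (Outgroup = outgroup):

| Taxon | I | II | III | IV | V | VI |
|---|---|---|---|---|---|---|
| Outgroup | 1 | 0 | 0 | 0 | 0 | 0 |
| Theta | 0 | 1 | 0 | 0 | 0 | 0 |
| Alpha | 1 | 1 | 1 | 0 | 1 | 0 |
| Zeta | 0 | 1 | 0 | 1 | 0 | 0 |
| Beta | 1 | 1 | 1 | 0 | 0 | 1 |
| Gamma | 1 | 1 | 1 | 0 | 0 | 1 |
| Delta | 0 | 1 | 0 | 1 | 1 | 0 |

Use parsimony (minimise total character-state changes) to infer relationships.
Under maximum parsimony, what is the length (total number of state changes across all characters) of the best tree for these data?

Character polarity is set by the outgroup: the derived state is whichever differs from the outgroup's state, so for I the derived state is '0', and for the remaining characters it is '1'.
Only Delta, Theta, and Zeta show the derived state '0' for I, supporting them as a clade.
All ingroup taxa share the derived state '1' for II; it defines the ingroup but does not resolve relationships within it.
Only Alpha, Beta, and Gamma show the derived state '1' for III, supporting them as a clade.
IV (derived state '1') is shared by Delta and Zeta — a synapomorphy uniting that clade.
V groups Alpha and Delta, which is incompatible with the clades supported by the remaining characters; treating it as convergent (homoplasy) costs fewer steps than any alternative tree.
VI (derived state '1') is shared by Beta and Gamma — a synapomorphy uniting that clade.
Most parsimonious ingroup topology: ((Theta,(Zeta,Delta)),(Alpha,(Beta,Gamma))).
Changes per character on this tree: I: 1; II: 1; III: 1; IV: 1; V: 2; VI: 1.
Total = 7.

7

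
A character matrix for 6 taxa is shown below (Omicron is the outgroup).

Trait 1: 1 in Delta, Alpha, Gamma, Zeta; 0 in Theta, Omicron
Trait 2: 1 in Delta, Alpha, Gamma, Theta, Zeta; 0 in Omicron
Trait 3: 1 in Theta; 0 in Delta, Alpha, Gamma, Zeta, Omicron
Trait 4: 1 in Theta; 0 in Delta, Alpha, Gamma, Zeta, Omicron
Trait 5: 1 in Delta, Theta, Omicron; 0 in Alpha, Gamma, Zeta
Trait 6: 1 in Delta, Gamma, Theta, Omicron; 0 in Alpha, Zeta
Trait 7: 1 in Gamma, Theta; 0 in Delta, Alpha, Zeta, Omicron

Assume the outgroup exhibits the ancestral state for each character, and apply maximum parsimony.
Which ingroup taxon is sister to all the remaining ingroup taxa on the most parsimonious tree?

Theta

Character polarity is set by the outgroup: the derived state is whichever differs from the outgroup's state, so for Trait 5, Trait 6 the derived state is '0', and for the remaining characters it is '1'.
Trait 1 (derived state '1') is shared by Alpha, Delta, Gamma, and Zeta — a synapomorphy uniting that clade.
Trait 2 (derived state '1') is shared by all ingroup taxa — unites the whole ingroup.
Trait 3 (derived state '1') is unique to Theta (autapomorphy; uninformative for grouping).
Trait 4: derived state '1' in Theta only — an autapomorphy, so it tells us nothing about relationships among taxa.
Trait 5 (derived state '0') is shared by Alpha, Gamma, and Zeta — a synapomorphy uniting that clade.
Trait 6: derived state '0' in Alpha and Zeta only — synapomorphy for {Alpha, Zeta}.
Trait 7 groups Gamma and Theta, which is incompatible with the clades supported by the remaining characters; treating it as convergent (homoplasy) costs fewer steps than any alternative tree.
Most parsimonious ingroup topology: (Theta,(((Zeta,Alpha),Gamma),Delta)).
Theta is sister to the clade containing all other ingroup taxa, so it is the earliest-diverging (most basal) ingroup lineage.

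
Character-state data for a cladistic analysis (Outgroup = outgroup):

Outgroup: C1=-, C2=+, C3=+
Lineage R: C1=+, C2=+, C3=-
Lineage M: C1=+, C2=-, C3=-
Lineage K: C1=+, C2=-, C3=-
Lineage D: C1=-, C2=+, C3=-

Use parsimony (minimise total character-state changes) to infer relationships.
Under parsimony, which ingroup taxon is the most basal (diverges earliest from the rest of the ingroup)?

Lineage D

Character polarity is set by the outgroup: the derived state is whichever differs from the outgroup's state, so for C2, C3 the derived state is '-', and for the remaining characters it is '+'.
Only Lineage K, Lineage M, and Lineage R show the derived state '+' for C1, supporting them as a clade.
C2 (derived state '-') is shared by Lineage K and Lineage M — a synapomorphy uniting that clade.
C3 (derived state '-') is shared by all ingroup taxa — unites the whole ingroup.
Most parsimonious ingroup topology: ((Lineage R,(Lineage M,Lineage K)),Lineage D).
Lineage D is sister to the clade containing all other ingroup taxa, so it is the earliest-diverging (most basal) ingroup lineage.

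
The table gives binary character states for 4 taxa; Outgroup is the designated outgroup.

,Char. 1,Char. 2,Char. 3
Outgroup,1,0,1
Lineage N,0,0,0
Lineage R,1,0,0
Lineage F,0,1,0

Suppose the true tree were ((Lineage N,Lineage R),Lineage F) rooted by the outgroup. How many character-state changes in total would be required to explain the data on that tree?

Map each character onto ((Lineage N,Lineage R),Lineage F) (rooted by Outgroup) and count the minimum state changes it requires (Fitch parsimony):
Char. 1: 2; Char. 2: 1; Char. 3: 1.
Total tree length = 4.

4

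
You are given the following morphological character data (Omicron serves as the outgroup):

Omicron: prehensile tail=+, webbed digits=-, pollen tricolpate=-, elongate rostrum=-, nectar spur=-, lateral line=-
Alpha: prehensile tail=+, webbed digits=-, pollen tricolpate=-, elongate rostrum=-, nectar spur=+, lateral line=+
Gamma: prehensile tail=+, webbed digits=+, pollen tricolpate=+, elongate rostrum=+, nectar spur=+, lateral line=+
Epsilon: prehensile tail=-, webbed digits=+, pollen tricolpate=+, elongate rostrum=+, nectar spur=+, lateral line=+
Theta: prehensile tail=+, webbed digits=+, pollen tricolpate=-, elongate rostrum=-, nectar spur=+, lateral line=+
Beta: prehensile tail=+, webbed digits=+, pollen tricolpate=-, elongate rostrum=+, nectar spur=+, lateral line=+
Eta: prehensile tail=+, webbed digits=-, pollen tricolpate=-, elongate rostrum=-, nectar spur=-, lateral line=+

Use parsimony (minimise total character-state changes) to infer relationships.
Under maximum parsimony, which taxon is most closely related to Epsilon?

Gamma

Character polarity is set by the outgroup: the derived state is whichever differs from the outgroup's state, so for prehensile tail the derived state is '-', and for the remaining characters it is '+'.
prehensile tail (derived state '-') is unique to Epsilon (autapomorphy; uninformative for grouping).
webbed digits: derived state '+' in Beta, Epsilon, Gamma, and Theta only — synapomorphy for {Beta, Epsilon, Gamma, Theta}.
Only Epsilon and Gamma show the derived state '+' for pollen tricolpate, supporting them as a clade.
Only Beta, Epsilon, and Gamma show the derived state '+' for elongate rostrum, supporting them as a clade.
Only Alpha, Beta, Epsilon, Gamma, and Theta show the derived state '+' for nectar spur, supporting them as a clade.
lateral line (derived state '+') is shared by all ingroup taxa — unites the whole ingroup.
Most parsimonious ingroup topology: ((Alpha,(((Gamma,Epsilon),Beta),Theta)),Eta).
Epsilon and Gamma form a cherry on this tree, so they are sister taxa.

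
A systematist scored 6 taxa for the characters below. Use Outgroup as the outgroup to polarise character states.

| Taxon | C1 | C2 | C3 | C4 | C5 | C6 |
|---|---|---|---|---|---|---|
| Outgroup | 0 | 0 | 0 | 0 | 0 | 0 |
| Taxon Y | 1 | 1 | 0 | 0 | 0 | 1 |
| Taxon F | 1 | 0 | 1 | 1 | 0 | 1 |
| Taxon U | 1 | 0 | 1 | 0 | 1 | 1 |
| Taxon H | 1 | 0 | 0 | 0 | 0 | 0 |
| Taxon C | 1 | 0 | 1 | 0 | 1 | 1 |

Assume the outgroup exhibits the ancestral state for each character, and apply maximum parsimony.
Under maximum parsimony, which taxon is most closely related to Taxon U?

Taxon C

The outgroup has state '0' for every character, so '1' is the derived state throughout.
All ingroup taxa share the derived state '1' for C1; it defines the ingroup but does not resolve relationships within it.
C2 (derived state '1') is unique to Taxon Y (autapomorphy; uninformative for grouping).
C3 (derived state '1') is shared by Taxon C, Taxon F, and Taxon U — a synapomorphy uniting that clade.
C4 (derived state '1') is unique to Taxon F (autapomorphy; uninformative for grouping).
Only Taxon C and Taxon U show the derived state '1' for C5, supporting them as a clade.
Only Taxon C, Taxon F, Taxon U, and Taxon Y show the derived state '1' for C6, supporting them as a clade.
Most parsimonious ingroup topology: ((Taxon Y,(Taxon F,(Taxon U,Taxon C))),Taxon H).
Taxon U and Taxon C form a cherry on this tree, so they are sister taxa.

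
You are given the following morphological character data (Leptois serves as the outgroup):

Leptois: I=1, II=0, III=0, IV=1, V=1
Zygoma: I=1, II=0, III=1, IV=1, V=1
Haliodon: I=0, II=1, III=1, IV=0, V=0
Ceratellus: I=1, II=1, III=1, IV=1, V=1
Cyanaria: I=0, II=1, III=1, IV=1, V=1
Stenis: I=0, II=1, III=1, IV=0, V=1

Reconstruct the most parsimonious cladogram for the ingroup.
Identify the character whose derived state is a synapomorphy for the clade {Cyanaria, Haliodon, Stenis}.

Character polarity is set by the outgroup: the derived state is whichever differs from the outgroup's state, so for I, IV, V the derived state is '0', and for the remaining characters it is '1'.
Only Cyanaria, Haliodon, and Stenis show the derived state '0' for I, supporting them as a clade.
Only Ceratellus, Cyanaria, Haliodon, and Stenis show the derived state '1' for II, supporting them as a clade.
All ingroup taxa share the derived state '1' for III; it defines the ingroup but does not resolve relationships within it.
IV: derived state '0' in Haliodon and Stenis only — synapomorphy for {Haliodon, Stenis}.
V: derived state '0' in Haliodon only — an autapomorphy, so it tells us nothing about relationships among taxa.
Most parsimonious ingroup topology: (Zygoma,(((Haliodon,Stenis),Cyanaria),Ceratellus)).
The clade {Cyanaria, Haliodon, Stenis} is supported by I: its derived state '0' occurs in exactly those taxa and in no other taxon (including the outgroup).

I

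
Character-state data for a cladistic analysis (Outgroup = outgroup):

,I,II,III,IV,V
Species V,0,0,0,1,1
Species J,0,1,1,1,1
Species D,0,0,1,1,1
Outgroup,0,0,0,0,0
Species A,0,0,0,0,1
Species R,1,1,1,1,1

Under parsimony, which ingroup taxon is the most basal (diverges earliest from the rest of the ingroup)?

The outgroup has state '0' for every character, so '1' is the derived state throughout.
I (derived state '1') is unique to Species R (autapomorphy; uninformative for grouping).
II (derived state '1') is shared by Species J and Species R — a synapomorphy uniting that clade.
III (derived state '1') is shared by Species D, Species J, and Species R — a synapomorphy uniting that clade.
Only Species D, Species J, Species R, and Species V show the derived state '1' for IV, supporting them as a clade.
All ingroup taxa share the derived state '1' for V; it defines the ingroup but does not resolve relationships within it.
Most parsimonious ingroup topology: ((((Species R,Species J),Species D),Species V),Species A).
Species A is sister to the clade containing all other ingroup taxa, so it is the earliest-diverging (most basal) ingroup lineage.

Species A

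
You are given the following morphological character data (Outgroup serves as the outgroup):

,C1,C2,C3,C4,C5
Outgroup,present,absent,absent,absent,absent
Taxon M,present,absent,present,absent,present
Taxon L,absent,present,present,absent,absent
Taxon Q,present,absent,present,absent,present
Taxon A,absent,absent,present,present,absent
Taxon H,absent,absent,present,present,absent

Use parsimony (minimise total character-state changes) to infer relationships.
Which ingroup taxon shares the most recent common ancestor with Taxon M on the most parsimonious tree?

Character polarity is set by the outgroup: the derived state is whichever differs from the outgroup's state, so for C1 the derived state is 'absent', and for the remaining characters it is 'present'.
Only Taxon A, Taxon H, and Taxon L show the derived state 'absent' for C1, supporting them as a clade.
C2 (derived state 'present') is unique to Taxon L (autapomorphy; uninformative for grouping).
All ingroup taxa share the derived state 'present' for C3; it defines the ingroup but does not resolve relationships within it.
Only Taxon A and Taxon H show the derived state 'present' for C4, supporting them as a clade.
Only Taxon M and Taxon Q show the derived state 'present' for C5, supporting them as a clade.
Most parsimonious ingroup topology: ((Taxon M,Taxon Q),((Taxon A,Taxon H),Taxon L)).
Taxon M and Taxon Q form a cherry on this tree, so they are sister taxa.

Taxon Q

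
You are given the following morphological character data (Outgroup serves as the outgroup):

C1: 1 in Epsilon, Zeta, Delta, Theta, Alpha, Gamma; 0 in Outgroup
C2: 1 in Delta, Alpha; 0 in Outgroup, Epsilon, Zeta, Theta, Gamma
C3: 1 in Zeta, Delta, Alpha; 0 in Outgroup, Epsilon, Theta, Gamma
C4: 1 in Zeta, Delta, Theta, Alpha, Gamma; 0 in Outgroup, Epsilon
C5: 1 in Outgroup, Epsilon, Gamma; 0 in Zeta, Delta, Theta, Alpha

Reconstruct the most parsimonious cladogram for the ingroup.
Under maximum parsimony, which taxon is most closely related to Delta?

Alpha

Character polarity is set by the outgroup: the derived state is whichever differs from the outgroup's state, so for C5 the derived state is '0', and for the remaining characters it is '1'.
All ingroup taxa share the derived state '1' for C1; it defines the ingroup but does not resolve relationships within it.
C2: derived state '1' in Alpha and Delta only — synapomorphy for {Alpha, Delta}.
C3: derived state '1' in Alpha, Delta, and Zeta only — synapomorphy for {Alpha, Delta, Zeta}.
C4 (derived state '1') is shared by Alpha, Delta, Gamma, Theta, and Zeta — a synapomorphy uniting that clade.
C5 (derived state '0') is shared by Alpha, Delta, Theta, and Zeta — a synapomorphy uniting that clade.
Most parsimonious ingroup topology: (Epsilon,(((Zeta,(Delta,Alpha)),Theta),Gamma)).
Delta and Alpha form a cherry on this tree, so they are sister taxa.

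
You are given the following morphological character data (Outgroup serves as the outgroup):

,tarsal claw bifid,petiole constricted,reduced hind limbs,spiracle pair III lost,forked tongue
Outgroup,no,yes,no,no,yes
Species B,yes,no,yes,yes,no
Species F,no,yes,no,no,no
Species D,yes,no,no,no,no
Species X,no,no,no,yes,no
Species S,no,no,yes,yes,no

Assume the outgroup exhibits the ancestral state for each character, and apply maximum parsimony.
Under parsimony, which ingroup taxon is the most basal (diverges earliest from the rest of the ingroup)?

Character polarity is set by the outgroup: the derived state is whichever differs from the outgroup's state, so for petiole constricted, forked tongue the derived state is 'no', and for the remaining characters it is 'yes'.
tarsal claw bifid groups Species B and Species D, which is incompatible with the clades supported by the remaining characters; treating it as convergent (homoplasy) costs fewer steps than any alternative tree.
Only Species B, Species D, Species S, and Species X show the derived state 'no' for petiole constricted, supporting them as a clade.
reduced hind limbs: derived state 'yes' in Species B and Species S only — synapomorphy for {Species B, Species S}.
spiracle pair III lost (derived state 'yes') is shared by Species B, Species S, and Species X — a synapomorphy uniting that clade.
forked tongue (derived state 'no') is shared by all ingroup taxa — unites the whole ingroup.
Most parsimonious ingroup topology: ((((Species B,Species S),Species X),Species D),Species F).
Species F is sister to the clade containing all other ingroup taxa, so it is the earliest-diverging (most basal) ingroup lineage.

Species F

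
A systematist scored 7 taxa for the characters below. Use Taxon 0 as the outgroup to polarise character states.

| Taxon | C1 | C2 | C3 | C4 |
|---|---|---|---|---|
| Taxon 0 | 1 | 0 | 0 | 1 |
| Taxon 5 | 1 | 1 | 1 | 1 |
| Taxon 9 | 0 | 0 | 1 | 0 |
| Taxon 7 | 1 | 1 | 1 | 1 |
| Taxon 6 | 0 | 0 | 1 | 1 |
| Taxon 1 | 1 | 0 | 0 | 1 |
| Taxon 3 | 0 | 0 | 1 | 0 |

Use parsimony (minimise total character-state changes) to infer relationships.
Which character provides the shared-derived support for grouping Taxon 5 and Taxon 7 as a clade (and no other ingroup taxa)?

Character polarity is set by the outgroup: the derived state is whichever differs from the outgroup's state, so for C1, C4 the derived state is '0', and for the remaining characters it is '1'.
C1 (derived state '0') is shared by Taxon 3, Taxon 6, and Taxon 9 — a synapomorphy uniting that clade.
Only Taxon 5 and Taxon 7 show the derived state '1' for C2, supporting them as a clade.
C3: derived state '1' in Taxon 3, Taxon 5, Taxon 6, Taxon 7, and Taxon 9 only — synapomorphy for {Taxon 3, Taxon 5, Taxon 6, Taxon 7, Taxon 9}.
C4 (derived state '0') is shared by Taxon 3 and Taxon 9 — a synapomorphy uniting that clade.
Most parsimonious ingroup topology: (((Taxon 5,Taxon 7),((Taxon 9,Taxon 3),Taxon 6)),Taxon 1).
The clade {Taxon 5, Taxon 7} is supported by C2: its derived state '1' occurs in exactly those taxa and in no other taxon (including the outgroup).

C2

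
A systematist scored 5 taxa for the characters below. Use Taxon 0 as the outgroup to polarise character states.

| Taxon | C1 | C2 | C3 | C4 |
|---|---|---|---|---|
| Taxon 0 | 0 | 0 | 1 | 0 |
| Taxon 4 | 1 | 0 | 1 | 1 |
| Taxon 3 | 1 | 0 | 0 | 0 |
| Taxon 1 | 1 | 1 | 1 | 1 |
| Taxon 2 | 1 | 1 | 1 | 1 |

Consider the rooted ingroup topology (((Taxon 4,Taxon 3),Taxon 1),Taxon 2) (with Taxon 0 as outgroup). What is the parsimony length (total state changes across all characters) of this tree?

6

Map each character onto (((Taxon 4,Taxon 3),Taxon 1),Taxon 2) (rooted by Taxon 0) and count the minimum state changes it requires (Fitch parsimony):
C1: 1; C2: 2; C3: 1; C4: 2.
Total tree length = 6.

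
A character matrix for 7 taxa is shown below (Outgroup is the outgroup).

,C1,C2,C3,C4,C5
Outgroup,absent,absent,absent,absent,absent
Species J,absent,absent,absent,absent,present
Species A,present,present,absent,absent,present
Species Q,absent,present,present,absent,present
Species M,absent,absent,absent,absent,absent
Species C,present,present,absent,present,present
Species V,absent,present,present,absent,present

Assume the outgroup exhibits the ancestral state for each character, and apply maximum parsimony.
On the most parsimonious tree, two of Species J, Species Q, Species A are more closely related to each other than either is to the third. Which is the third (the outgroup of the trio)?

The outgroup has state 'absent' for every character, so 'present' is the derived state throughout.
Only Species A and Species C show the derived state 'present' for C1, supporting them as a clade.
Only Species A, Species C, Species Q, and Species V show the derived state 'present' for C2, supporting them as a clade.
C3: derived state 'present' in Species Q and Species V only — synapomorphy for {Species Q, Species V}.
C4 (derived state 'present') is unique to Species C (autapomorphy; uninformative for grouping).
C5 (derived state 'present') is shared by Species A, Species C, Species J, Species Q, and Species V — a synapomorphy uniting that clade.
Most parsimonious ingroup topology: ((Species J,((Species A,Species C),(Species Q,Species V))),Species M).
Species Q and Species A share a more recent common ancestor with each other than either does with Species J, so Species J is the least closely related of the three.

Species J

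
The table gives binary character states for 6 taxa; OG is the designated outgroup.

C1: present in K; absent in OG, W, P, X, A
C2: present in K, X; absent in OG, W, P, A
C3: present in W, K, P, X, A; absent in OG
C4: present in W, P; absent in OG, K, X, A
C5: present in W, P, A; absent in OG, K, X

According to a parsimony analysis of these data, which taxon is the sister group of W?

The outgroup has state 'absent' for every character, so 'present' is the derived state throughout.
C1: derived state 'present' in K only — an autapomorphy, so it tells us nothing about relationships among taxa.
C2: derived state 'present' in K and X only — synapomorphy for {K, X}.
C3 (derived state 'present') is shared by all ingroup taxa — unites the whole ingroup.
C4 (derived state 'present') is shared by P and W — a synapomorphy uniting that clade.
C5 (derived state 'present') is shared by A, P, and W — a synapomorphy uniting that clade.
Most parsimonious ingroup topology: (((W,P),A),(K,X)).
W and P form a cherry on this tree, so they are sister taxa.

P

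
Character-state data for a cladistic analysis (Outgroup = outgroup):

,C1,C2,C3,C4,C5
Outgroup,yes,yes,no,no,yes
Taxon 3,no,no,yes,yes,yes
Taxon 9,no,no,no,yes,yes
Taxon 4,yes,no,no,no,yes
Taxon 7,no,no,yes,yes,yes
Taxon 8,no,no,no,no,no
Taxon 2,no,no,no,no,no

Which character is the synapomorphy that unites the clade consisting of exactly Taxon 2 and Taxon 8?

C5

Character polarity is set by the outgroup: the derived state is whichever differs from the outgroup's state, so for C1, C2, C5 the derived state is 'no', and for the remaining characters it is 'yes'.
C1 (derived state 'no') is shared by Taxon 2, Taxon 3, Taxon 7, Taxon 8, and Taxon 9 — a synapomorphy uniting that clade.
C2 (derived state 'no') is shared by all ingroup taxa — unites the whole ingroup.
C3 (derived state 'yes') is shared by Taxon 3 and Taxon 7 — a synapomorphy uniting that clade.
Only Taxon 3, Taxon 7, and Taxon 9 show the derived state 'yes' for C4, supporting them as a clade.
Only Taxon 2 and Taxon 8 show the derived state 'no' for C5, supporting them as a clade.
Most parsimonious ingroup topology: ((((Taxon 3,Taxon 7),Taxon 9),(Taxon 8,Taxon 2)),Taxon 4).
The clade {Taxon 2, Taxon 8} is supported by C5: its derived state 'no' occurs in exactly those taxa and in no other taxon (including the outgroup).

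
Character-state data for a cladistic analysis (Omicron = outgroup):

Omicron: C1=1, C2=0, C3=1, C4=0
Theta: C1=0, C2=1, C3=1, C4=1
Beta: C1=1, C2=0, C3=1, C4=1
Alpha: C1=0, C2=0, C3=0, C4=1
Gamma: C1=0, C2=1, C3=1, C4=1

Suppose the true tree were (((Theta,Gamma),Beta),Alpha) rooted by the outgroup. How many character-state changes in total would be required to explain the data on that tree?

5

Map each character onto (((Theta,Gamma),Beta),Alpha) (rooted by Omicron) and count the minimum state changes it requires (Fitch parsimony):
C1: 2; C2: 1; C3: 1; C4: 1.
Total tree length = 5.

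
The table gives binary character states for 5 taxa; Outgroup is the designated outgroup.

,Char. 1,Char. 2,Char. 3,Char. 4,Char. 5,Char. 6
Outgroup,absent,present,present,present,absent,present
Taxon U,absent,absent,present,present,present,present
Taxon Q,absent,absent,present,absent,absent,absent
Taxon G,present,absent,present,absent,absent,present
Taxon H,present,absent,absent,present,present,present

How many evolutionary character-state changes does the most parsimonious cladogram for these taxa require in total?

7

Character polarity is set by the outgroup: the derived state is whichever differs from the outgroup's state, so for Char. 2, Char. 3, Char. 4, Char. 6 the derived state is 'absent', and for the remaining characters it is 'present'.
Char. 1 groups Taxon G and Taxon H, which is incompatible with the clades supported by the remaining characters; treating it as convergent (homoplasy) costs fewer steps than any alternative tree.
Char. 2 (derived state 'absent') is shared by all ingroup taxa — unites the whole ingroup.
Char. 3: derived state 'absent' in Taxon H only — an autapomorphy, so it tells us nothing about relationships among taxa.
Char. 4: derived state 'absent' in Taxon G and Taxon Q only — synapomorphy for {Taxon G, Taxon Q}.
Char. 5 (derived state 'present') is shared by Taxon H and Taxon U — a synapomorphy uniting that clade.
Char. 6: derived state 'absent' in Taxon Q only — an autapomorphy, so it tells us nothing about relationships among taxa.
Most parsimonious ingroup topology: ((Taxon U,Taxon H),(Taxon Q,Taxon G)).
Changes per character on this tree: Char. 1: 2; Char. 2: 1; Char. 3: 1; Char. 4: 1; Char. 5: 1; Char. 6: 1.
Total = 7.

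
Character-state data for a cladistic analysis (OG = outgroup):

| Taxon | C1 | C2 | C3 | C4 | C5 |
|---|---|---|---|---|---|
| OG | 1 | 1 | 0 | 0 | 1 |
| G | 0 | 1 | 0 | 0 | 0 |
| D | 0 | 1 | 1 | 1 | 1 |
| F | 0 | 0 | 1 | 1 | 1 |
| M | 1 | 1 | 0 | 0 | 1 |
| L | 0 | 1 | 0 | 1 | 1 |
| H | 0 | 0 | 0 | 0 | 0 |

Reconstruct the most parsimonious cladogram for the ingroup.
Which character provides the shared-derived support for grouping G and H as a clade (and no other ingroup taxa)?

Character polarity is set by the outgroup: the derived state is whichever differs from the outgroup's state, so for C1, C2, C5 the derived state is '0', and for the remaining characters it is '1'.
C1 (derived state '0') is shared by D, F, G, H, and L — a synapomorphy uniting that clade.
C2 (state '0') occurs in F and H but conflicts with the nesting implied by the other characters — most parsimoniously interpreted as homoplasy.
C3: derived state '1' in D and F only — synapomorphy for {D, F}.
C4: derived state '1' in D, F, and L only — synapomorphy for {D, F, L}.
C5: derived state '0' in G and H only — synapomorphy for {G, H}.
Most parsimonious ingroup topology: (((G,H),((D,F),L)),M).
The clade {G, H} is supported by C5: its derived state '0' occurs in exactly those taxa and in no other taxon (including the outgroup).

C5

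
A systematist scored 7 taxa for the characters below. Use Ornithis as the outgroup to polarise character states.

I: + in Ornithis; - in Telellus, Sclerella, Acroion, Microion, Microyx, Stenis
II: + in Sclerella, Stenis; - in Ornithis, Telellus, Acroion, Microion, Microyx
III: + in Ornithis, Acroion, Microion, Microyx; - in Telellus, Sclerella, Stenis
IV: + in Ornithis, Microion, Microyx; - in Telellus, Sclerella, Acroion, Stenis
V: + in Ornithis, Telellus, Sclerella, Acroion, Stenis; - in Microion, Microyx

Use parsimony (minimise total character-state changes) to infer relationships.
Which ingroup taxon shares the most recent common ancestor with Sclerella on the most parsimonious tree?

Character polarity is set by the outgroup: the derived state is whichever differs from the outgroup's state, so for I, III, IV, V the derived state is '-', and for the remaining characters it is '+'.
All ingroup taxa share the derived state '-' for I; it defines the ingroup but does not resolve relationships within it.
II: derived state '+' in Sclerella and Stenis only — synapomorphy for {Sclerella, Stenis}.
III: derived state '-' in Sclerella, Stenis, and Telellus only — synapomorphy for {Sclerella, Stenis, Telellus}.
IV (derived state '-') is shared by Acroion, Sclerella, Stenis, and Telellus — a synapomorphy uniting that clade.
Only Microion and Microyx show the derived state '-' for V, supporting them as a clade.
Most parsimonious ingroup topology: (((Telellus,(Sclerella,Stenis)),Acroion),(Microion,Microyx)).
Sclerella and Stenis form a cherry on this tree, so they are sister taxa.

Stenis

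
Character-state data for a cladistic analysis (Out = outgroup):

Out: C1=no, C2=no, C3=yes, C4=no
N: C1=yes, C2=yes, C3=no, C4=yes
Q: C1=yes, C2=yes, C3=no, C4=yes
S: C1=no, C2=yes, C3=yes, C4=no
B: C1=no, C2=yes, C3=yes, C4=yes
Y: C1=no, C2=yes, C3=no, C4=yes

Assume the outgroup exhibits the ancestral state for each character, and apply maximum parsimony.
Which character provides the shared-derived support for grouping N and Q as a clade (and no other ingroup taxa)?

Character polarity is set by the outgroup: the derived state is whichever differs from the outgroup's state, so for C3 the derived state is 'no', and for the remaining characters it is 'yes'.
Only N and Q show the derived state 'yes' for C1, supporting them as a clade.
All ingroup taxa share the derived state 'yes' for C2; it defines the ingroup but does not resolve relationships within it.
C3 (derived state 'no') is shared by N, Q, and Y — a synapomorphy uniting that clade.
C4: derived state 'yes' in B, N, Q, and Y only — synapomorphy for {B, N, Q, Y}.
Most parsimonious ingroup topology: ((((N,Q),Y),B),S).
The clade {N, Q} is supported by C1: its derived state 'yes' occurs in exactly those taxa and in no other taxon (including the outgroup).

C1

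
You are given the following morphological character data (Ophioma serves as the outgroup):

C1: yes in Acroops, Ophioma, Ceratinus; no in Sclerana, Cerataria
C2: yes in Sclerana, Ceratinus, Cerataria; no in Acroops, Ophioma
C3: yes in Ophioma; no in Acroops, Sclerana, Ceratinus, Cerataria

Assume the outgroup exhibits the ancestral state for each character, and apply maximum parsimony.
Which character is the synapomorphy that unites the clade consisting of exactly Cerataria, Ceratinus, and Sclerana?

Character polarity is set by the outgroup: the derived state is whichever differs from the outgroup's state, so for C1, C3 the derived state is 'no', and for the remaining characters it is 'yes'.
C1 (derived state 'no') is shared by Cerataria and Sclerana — a synapomorphy uniting that clade.
Only Cerataria, Ceratinus, and Sclerana show the derived state 'yes' for C2, supporting them as a clade.
C3 (derived state 'no') is shared by all ingroup taxa — unites the whole ingroup.
Most parsimonious ingroup topology: ((Ceratinus,(Cerataria,Sclerana)),Acroops).
The clade {Cerataria, Ceratinus, Sclerana} is supported by C2: its derived state 'yes' occurs in exactly those taxa and in no other taxon (including the outgroup).

C2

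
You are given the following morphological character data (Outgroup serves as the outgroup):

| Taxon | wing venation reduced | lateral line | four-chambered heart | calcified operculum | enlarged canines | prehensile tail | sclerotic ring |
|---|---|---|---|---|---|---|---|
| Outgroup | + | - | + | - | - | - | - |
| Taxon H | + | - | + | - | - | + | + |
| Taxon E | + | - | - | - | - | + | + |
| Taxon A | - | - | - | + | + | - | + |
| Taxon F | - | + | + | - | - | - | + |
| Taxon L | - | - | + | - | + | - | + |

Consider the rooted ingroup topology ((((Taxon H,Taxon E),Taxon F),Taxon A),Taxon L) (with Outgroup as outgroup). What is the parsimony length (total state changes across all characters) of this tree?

Map each character onto ((((Taxon H,Taxon E),Taxon F),Taxon A),Taxon L) (rooted by Outgroup) and count the minimum state changes it requires (Fitch parsimony):
wing venation reduced: 2; lateral line: 1; four-chambered heart: 2; calcified operculum: 1; enlarged canines: 2; prehensile tail: 1; sclerotic ring: 1.
Total tree length = 10.

10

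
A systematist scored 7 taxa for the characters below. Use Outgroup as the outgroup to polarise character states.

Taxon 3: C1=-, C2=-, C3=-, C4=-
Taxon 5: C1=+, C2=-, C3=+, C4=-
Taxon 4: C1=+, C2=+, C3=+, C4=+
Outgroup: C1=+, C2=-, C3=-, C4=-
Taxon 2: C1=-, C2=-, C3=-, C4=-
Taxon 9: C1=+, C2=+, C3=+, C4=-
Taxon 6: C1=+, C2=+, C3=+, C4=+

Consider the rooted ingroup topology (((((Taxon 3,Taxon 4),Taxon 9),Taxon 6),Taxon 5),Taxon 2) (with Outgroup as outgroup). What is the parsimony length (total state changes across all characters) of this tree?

8

Map each character onto (((((Taxon 3,Taxon 4),Taxon 9),Taxon 6),Taxon 5),Taxon 2) (rooted by Outgroup) and count the minimum state changes it requires (Fitch parsimony):
C1: 2; C2: 2; C3: 2; C4: 2.
Total tree length = 8.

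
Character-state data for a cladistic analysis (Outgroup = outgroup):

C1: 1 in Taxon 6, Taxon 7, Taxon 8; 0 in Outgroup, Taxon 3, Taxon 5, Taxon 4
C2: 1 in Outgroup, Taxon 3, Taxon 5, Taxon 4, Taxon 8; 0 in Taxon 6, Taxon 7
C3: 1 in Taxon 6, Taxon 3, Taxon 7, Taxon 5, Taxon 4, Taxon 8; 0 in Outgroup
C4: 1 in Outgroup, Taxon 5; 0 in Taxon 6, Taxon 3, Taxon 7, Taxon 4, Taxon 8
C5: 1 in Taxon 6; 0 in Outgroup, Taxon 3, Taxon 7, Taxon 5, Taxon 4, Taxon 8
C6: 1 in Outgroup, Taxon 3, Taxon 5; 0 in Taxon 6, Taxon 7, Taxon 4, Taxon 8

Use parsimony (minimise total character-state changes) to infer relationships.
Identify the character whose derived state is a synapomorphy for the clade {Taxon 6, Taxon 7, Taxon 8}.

C1

Character polarity is set by the outgroup: the derived state is whichever differs from the outgroup's state, so for C2, C4, C6 the derived state is '0', and for the remaining characters it is '1'.
C1: derived state '1' in Taxon 6, Taxon 7, and Taxon 8 only — synapomorphy for {Taxon 6, Taxon 7, Taxon 8}.
Only Taxon 6 and Taxon 7 show the derived state '0' for C2, supporting them as a clade.
All ingroup taxa share the derived state '1' for C3; it defines the ingroup but does not resolve relationships within it.
Only Taxon 3, Taxon 4, Taxon 6, Taxon 7, and Taxon 8 show the derived state '0' for C4, supporting them as a clade.
C5 (derived state '1') is unique to Taxon 6 (autapomorphy; uninformative for grouping).
Only Taxon 4, Taxon 6, Taxon 7, and Taxon 8 show the derived state '0' for C6, supporting them as a clade.
Most parsimonious ingroup topology: (((((Taxon 6,Taxon 7),Taxon 8),Taxon 4),Taxon 3),Taxon 5).
The clade {Taxon 6, Taxon 7, Taxon 8} is supported by C1: its derived state '1' occurs in exactly those taxa and in no other taxon (including the outgroup).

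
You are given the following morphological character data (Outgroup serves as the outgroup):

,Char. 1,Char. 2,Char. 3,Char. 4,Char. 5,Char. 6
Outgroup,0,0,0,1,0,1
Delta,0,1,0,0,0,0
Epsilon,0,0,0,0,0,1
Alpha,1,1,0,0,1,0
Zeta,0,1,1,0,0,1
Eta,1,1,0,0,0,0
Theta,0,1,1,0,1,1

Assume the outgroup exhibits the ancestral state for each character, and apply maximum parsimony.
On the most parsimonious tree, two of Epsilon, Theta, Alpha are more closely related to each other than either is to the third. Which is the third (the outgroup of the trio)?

Epsilon

Character polarity is set by the outgroup: the derived state is whichever differs from the outgroup's state, so for Char. 4, Char. 6 the derived state is '0', and for the remaining characters it is '1'.
Char. 1 (derived state '1') is shared by Alpha and Eta — a synapomorphy uniting that clade.
Only Alpha, Delta, Eta, Theta, and Zeta show the derived state '1' for Char. 2, supporting them as a clade.
Only Theta and Zeta show the derived state '1' for Char. 3, supporting them as a clade.
Char. 4 (derived state '0') is shared by all ingroup taxa — unites the whole ingroup.
Char. 5 (state '1') occurs in Alpha and Theta but conflicts with the nesting implied by the other characters — most parsimoniously interpreted as homoplasy.
Char. 6: derived state '0' in Alpha, Delta, and Eta only — synapomorphy for {Alpha, Delta, Eta}.
Most parsimonious ingroup topology: (((Delta,(Alpha,Eta)),(Zeta,Theta)),Epsilon).
Alpha and Theta share a more recent common ancestor with each other than either does with Epsilon, so Epsilon is the least closely related of the three.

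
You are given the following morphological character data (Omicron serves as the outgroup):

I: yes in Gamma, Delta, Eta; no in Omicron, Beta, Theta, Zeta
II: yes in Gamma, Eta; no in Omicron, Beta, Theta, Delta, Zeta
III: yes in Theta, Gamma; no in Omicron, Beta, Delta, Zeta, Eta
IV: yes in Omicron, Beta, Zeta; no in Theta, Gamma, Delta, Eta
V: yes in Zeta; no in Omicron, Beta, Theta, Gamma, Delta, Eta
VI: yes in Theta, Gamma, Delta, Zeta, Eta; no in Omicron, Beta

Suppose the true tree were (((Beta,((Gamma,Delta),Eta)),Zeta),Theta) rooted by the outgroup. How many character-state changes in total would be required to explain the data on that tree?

Map each character onto (((Beta,((Gamma,Delta),Eta)),Zeta),Theta) (rooted by Omicron) and count the minimum state changes it requires (Fitch parsimony):
I: 1; II: 2; III: 2; IV: 2; V: 1; VI: 2.
Total tree length = 10.

10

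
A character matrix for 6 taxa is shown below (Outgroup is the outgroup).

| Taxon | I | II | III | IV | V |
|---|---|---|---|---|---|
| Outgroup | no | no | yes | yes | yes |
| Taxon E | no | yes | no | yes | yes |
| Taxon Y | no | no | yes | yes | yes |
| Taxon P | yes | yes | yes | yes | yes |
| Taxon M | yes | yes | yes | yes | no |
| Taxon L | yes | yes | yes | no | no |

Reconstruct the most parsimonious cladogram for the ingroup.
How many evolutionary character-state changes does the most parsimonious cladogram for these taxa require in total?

5

Character polarity is set by the outgroup: the derived state is whichever differs from the outgroup's state, so for III, IV, V the derived state is 'no', and for the remaining characters it is 'yes'.
I: derived state 'yes' in Taxon L, Taxon M, and Taxon P only — synapomorphy for {Taxon L, Taxon M, Taxon P}.
Only Taxon E, Taxon L, Taxon M, and Taxon P show the derived state 'yes' for II, supporting them as a clade.
III (derived state 'no') is unique to Taxon E (autapomorphy; uninformative for grouping).
IV: derived state 'no' in Taxon L only — an autapomorphy, so it tells us nothing about relationships among taxa.
Only Taxon L and Taxon M show the derived state 'no' for V, supporting them as a clade.
Most parsimonious ingroup topology: ((((Taxon L,Taxon M),Taxon P),Taxon E),Taxon Y).
Changes per character on this tree: I: 1; II: 1; III: 1; IV: 1; V: 1.
Total = 5.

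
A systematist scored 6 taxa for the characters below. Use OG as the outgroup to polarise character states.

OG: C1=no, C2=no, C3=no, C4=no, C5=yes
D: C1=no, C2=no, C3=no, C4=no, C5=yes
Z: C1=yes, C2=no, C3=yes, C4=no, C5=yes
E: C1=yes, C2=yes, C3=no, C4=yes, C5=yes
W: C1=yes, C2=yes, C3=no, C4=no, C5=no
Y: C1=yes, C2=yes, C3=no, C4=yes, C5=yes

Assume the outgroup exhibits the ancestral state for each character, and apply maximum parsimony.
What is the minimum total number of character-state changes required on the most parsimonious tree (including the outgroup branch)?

5

Character polarity is set by the outgroup: the derived state is whichever differs from the outgroup's state, so for C5 the derived state is 'no', and for the remaining characters it is 'yes'.
Only E, W, Y, and Z show the derived state 'yes' for C1, supporting them as a clade.
C2: derived state 'yes' in E, W, and Y only — synapomorphy for {E, W, Y}.
C3: derived state 'yes' in Z only — an autapomorphy, so it tells us nothing about relationships among taxa.
C4 (derived state 'yes') is shared by E and Y — a synapomorphy uniting that clade.
C5: derived state 'no' in W only — an autapomorphy, so it tells us nothing about relationships among taxa.
Most parsimonious ingroup topology: (D,(Z,((E,Y),W))).
Changes per character on this tree: C1: 1; C2: 1; C3: 1; C4: 1; C5: 1.
Total = 5.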